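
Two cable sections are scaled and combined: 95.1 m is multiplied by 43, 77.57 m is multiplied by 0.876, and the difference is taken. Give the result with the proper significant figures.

4.0 × 10^3 m

95.1 × 43 = 4089.3 → 4.1 × 10^3 m (2 s.f., last digit at the 10^2 place).
77.57 × 0.876 = 67.95132 → 68.0 m (3 s.f., last digit at the 10^-1 place).
Difference: 4021.34868 m; keep the coarser place, 10^2.
Result: 4.0 × 10^3 m.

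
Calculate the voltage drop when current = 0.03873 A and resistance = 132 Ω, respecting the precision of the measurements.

voltage drop = 0.03873 A × 132 Ω = 5.11236 V.
0.03873 has 4 significant figures; 132 has 3.
Division/multiplication keeps the fewest: 3 significant figures.
Rounded: 5.11 V.

5.11 V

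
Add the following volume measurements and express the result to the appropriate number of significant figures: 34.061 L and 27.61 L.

34.061 L + 27.61 L = 61.671 L.
Addition/subtraction keeps the fewest decimal places: 34.061 → 3 decimal places, 27.61 → 2 decimal places; limit is 2.
Rounded to 2 decimal places: 61.67 L.

61.67 L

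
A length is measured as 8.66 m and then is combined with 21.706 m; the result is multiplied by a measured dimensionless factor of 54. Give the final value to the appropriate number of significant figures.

1.6 × 10³ m

8.66 m + 21.706 m = 30.366 m; the sum is limited to 2 decimal places (4 s.f.).
Carrying full precision, 30.366 × 54 = 1639.764 m; 54 has 2 s.f., so the result keeps min(4, 2) = 2 s.f.
Rounded to 2 significant figures: 1.6 × 10³ m.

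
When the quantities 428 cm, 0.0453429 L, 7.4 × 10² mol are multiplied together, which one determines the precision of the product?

7.4 × 10² mol

428 cm → 3 s.f.; 0.0453429 L → 6 s.f.; 7.4 × 10² mol → 2 s.f.
The fewest is 2 significant figures, from 7.4 × 10² mol.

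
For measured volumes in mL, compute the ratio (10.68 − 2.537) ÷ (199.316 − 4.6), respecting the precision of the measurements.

4.18 × 10⁻²

10.68 − 2.537 = 8.143, limited to 2 d.p. → 3 s.f.; 199.316 − 4.6 = 194.716, limited to 1 d.p. → 4 s.f.
Carrying full precision, 8.143 ÷ 194.716 = 0.041819881263…; keep min(3, 4) = 3 s.f.
Rounded to 3 significant figures: 4.18 × 10⁻².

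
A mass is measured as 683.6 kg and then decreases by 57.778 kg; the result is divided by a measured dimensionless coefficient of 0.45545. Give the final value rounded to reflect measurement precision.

683.6 kg − 57.778 kg = 625.822 kg; the difference is limited to 1 decimal place (4 s.f.).
Carrying full precision, 625.822 ÷ 0.45545 = 1374.07399275… kg; 0.45545 has 5 s.f., so the result keeps min(4, 5) = 4 s.f.
Rounded to 4 significant figures: 1374 kg.

1374 kg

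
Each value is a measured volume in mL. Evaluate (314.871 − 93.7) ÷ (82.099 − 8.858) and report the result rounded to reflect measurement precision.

314.871 − 93.7 = 221.171, limited to 1 d.p. → 4 s.f.; 82.099 − 8.858 = 73.241, limited to 3 d.p. → 5 s.f.
Carrying full precision, 221.171 ÷ 73.241 = 3.01977034721…; keep min(4, 5) = 4 s.f.
Rounded to 4 significant figures: 3.020.

3.020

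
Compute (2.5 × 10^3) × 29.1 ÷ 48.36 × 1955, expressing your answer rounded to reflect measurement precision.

2.9 × 10^6

(2.5 × 10^3) × 29.1 ÷ 48.36 × 1955 = 2940989.45409…
Multiplication/division keeps the fewest significant figures: 2.5 × 10^3 → 2 s.f., 29.1 → 3 s.f., 48.36 → 4 s.f., 1955 → 4 s.f.; limit is 2.
Rounded to 2 significant figures: 2.9 × 10^6.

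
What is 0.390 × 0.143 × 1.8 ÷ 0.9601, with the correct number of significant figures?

0.390 × 0.143 × 1.8 ÷ 0.9601 = 0.104557858556…
Multiplication/division keeps the fewest significant figures: 0.390 → 3 s.f., 0.143 → 3 s.f., 1.8 → 2 s.f., 0.9601 → 4 s.f.; limit is 2.
Rounded to 2 significant figures: 0.10.

0.10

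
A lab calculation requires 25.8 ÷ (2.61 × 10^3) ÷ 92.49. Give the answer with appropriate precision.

25.8 ÷ (2.61 × 10^3) ÷ 92.49 = 0.00010687704045…
Multiplication/division keeps the fewest significant figures: 25.8 → 3 s.f., 2.61 × 10^3 → 3 s.f., 92.49 → 4 s.f.; limit is 3.
Rounded to 3 significant figures: 1.07 × 10^-4.

1.07 × 10^-4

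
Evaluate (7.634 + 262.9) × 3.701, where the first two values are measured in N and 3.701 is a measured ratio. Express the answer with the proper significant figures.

1001 N

7.634 N + 262.9 N = 270.534 N; the sum is limited to 1 decimal place (4 s.f.).
Carrying full precision, 270.534 × 3.701 = 1001.246334 N; 3.701 has 4 s.f., so the result keeps min(4, 4) = 4 s.f.
Rounded to 4 significant figures: 1001 N.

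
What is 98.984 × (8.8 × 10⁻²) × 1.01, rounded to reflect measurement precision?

98.984 × (8.8 × 10⁻²) × 1.01 = 8.79769792
Multiplication/division keeps the fewest significant figures: 98.984 → 5 s.f., 8.8 × 10⁻² → 2 s.f., 1.01 → 3 s.f.; limit is 2.
Rounded to 2 significant figures: 8.8.

8.8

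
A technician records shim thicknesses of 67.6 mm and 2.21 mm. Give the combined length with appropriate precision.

69.8 mm

67.6 mm + 2.21 mm = 69.81 mm.
Addition/subtraction keeps the fewest decimal places: 67.6 → 1 decimal place, 2.21 → 2 decimal places; limit is 1.
Rounded to 1 decimal place: 69.8 mm.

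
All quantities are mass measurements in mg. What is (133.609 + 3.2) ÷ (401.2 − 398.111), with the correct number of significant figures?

44

133.609 + 3.2 = 136.809, limited to 1 d.p. → 4 s.f.; 401.2 − 398.111 = 3.089, limited to 1 d.p. → 2 s.f.
Carrying full precision, 136.809 ÷ 3.089 = 44.2890903205…; keep min(4, 2) = 2 s.f.
Rounded to 2 significant figures: 44.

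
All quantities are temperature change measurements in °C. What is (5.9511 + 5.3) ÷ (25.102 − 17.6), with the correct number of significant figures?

1.5

5.9511 + 5.3 = 11.2511, limited to 1 d.p. → 3 s.f.; 25.102 − 17.6 = 7.502, limited to 1 d.p. → 2 s.f.
Carrying full precision, 11.2511 ÷ 7.502 = 1.4997467342…; keep min(3, 2) = 2 s.f.
Rounded to 2 significant figures: 1.5.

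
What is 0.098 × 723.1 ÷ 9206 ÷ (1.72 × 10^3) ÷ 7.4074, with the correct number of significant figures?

6.0 × 10^-7

0.098 × 723.1 ÷ 9206 ÷ (1.72 × 10^3) ÷ 7.4074 = 6.04170091714 × 10^-7…
Multiplication/division keeps the fewest significant figures: 0.098 → 2 s.f., 723.1 → 4 s.f., 9206 → 4 s.f., 1.72 × 10^3 → 3 s.f., 7.4074 → 5 s.f.; limit is 2.
Rounded to 2 significant figures: 6.0 × 10^-7.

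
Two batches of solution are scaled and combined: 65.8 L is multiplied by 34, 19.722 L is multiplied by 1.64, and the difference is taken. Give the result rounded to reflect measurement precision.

2.2 × 10³ L

65.8 × 34 = 2237.2 → 2.2 × 10³ L (2 s.f., last digit at the 10^2 place).
19.722 × 1.64 = 32.34408 → 32.3 L (3 s.f., last digit at the 10^-1 place).
Difference: 2204.85592 L; keep the coarser place, 10^2.
Result: 2.2 × 10³ L.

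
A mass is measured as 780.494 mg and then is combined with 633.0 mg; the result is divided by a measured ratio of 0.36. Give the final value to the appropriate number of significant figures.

780.494 mg + 633.0 mg = 1413.494 mg; the sum is limited to 1 decimal place (5 s.f.).
Carrying full precision, 1413.494 ÷ 0.36 = 3926.37222222… mg; 0.36 has 2 s.f., so the result keeps min(5, 2) = 2 s.f.
Rounded to 2 significant figures: 3.9 × 10³ mg.

3.9 × 10³ mg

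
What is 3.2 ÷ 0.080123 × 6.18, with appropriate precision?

3.2 ÷ 0.080123 × 6.18 = 246.820513461…
Multiplication/division keeps the fewest significant figures: 3.2 → 2 s.f., 0.080123 → 5 s.f., 6.18 → 3 s.f.; limit is 2.
Rounded to 2 significant figures: 2.5 × 10^2.

2.5 × 10^2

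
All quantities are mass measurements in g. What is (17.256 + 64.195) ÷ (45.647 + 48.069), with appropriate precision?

0.86913

17.256 + 64.195 = 81.451, limited to 3 d.p. → 5 s.f.; 45.647 + 48.069 = 93.716, limited to 3 d.p. → 5 s.f.
Carrying full precision, 81.451 ÷ 93.716 = 0.869125869649…; keep min(5, 5) = 5 s.f.
Rounded to 5 significant figures: 0.86913.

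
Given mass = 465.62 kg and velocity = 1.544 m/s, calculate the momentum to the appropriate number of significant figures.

momentum = 465.62 kg × 1.544 m/s = 718.91728 kg·m/s.
465.62 has 5 significant figures; 1.544 has 4.
Division/multiplication keeps the fewest: 4 significant figures.
Rounded: 718.9 kg·m/s.

718.9 kg·m/s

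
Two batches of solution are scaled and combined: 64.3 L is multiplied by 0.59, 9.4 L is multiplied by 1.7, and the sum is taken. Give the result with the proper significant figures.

54 L

64.3 × 0.59 = 37.937 → 38 L (2 s.f., last digit at the 10^0 place).
9.4 × 1.7 = 15.98 → 16 L (2 s.f., last digit at the 10^0 place).
Sum: 53.917 L; keep the coarser place, 10^0.
Result: 54 L.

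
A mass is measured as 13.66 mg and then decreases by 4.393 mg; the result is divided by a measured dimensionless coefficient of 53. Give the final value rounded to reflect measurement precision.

0.17 mg

13.66 mg − 4.393 mg = 9.267 mg; the difference is limited to 2 decimal places (3 s.f.).
Carrying full precision, 9.267 ÷ 53 = 0.174849056604… mg; 53 has 2 s.f., so the result keeps min(3, 2) = 2 s.f.
Rounded to 2 significant figures: 0.17 mg.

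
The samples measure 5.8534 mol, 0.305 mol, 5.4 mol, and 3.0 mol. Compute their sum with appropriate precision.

14.6 mol

5.8534 mol + 0.305 mol + 5.4 mol + 3.0 mol = 14.5584 mol.
Addition/subtraction keeps the fewest decimal places: 5.8534 → 4 decimal places, 0.305 → 3 decimal places, 5.4 → 1 decimal place, 3.0 → 1 decimal place; limit is 1.
Rounded to 1 decimal place: 14.6 mol.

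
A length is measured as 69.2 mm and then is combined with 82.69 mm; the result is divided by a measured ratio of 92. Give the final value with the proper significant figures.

1.7 mm

69.2 mm + 82.69 mm = 151.89 mm; the sum is limited to 1 decimal place (4 s.f.).
Carrying full precision, 151.89 ÷ 92 = 1.65097826087… mm; 92 has 2 s.f., so the result keeps min(4, 2) = 2 s.f.
Rounded to 2 significant figures: 1.7 mm.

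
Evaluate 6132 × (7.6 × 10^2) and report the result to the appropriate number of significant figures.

6132 × (7.6 × 10^2) = 4660320
Multiplication/division keeps the fewest significant figures: 6132 → 4 s.f., 7.6 × 10^2 → 2 s.f.; limit is 2.
Rounded to 2 significant figures: 4.7 × 10^6.

4.7 × 10^6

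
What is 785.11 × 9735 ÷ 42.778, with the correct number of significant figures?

1.787 × 10⁵

785.11 × 9735 ÷ 42.778 = 178667.676142…
Multiplication/division keeps the fewest significant figures: 785.11 → 5 s.f., 9735 → 4 s.f., 42.778 → 5 s.f.; limit is 4.
Rounded to 4 significant figures: 1.787 × 10⁵.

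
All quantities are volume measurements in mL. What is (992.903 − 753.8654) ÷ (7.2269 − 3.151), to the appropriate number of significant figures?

58.65

992.903 − 753.8654 = 239.0376, limited to 3 d.p. → 6 s.f.; 7.2269 − 3.151 = 4.0759, limited to 3 d.p. → 4 s.f.
Carrying full precision, 239.0376 ÷ 4.0759 = 58.6465811232…; keep min(6, 4) = 4 s.f.
Rounded to 4 significant figures: 58.65.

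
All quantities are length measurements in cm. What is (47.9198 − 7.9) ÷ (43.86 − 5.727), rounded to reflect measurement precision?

1.05

47.9198 − 7.9 = 40.0198, limited to 1 d.p. → 3 s.f.; 43.86 − 5.727 = 38.133, limited to 2 d.p. → 4 s.f.
Carrying full precision, 40.0198 ÷ 38.133 = 1.04947945349…; keep min(3, 4) = 3 s.f.
Rounded to 3 significant figures: 1.05.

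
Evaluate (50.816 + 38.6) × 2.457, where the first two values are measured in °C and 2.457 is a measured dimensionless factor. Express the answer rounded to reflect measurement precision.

50.816 °C + 38.6 °C = 89.416 °C; the sum is limited to 1 decimal place (3 s.f.).
Carrying full precision, 89.416 × 2.457 = 219.695112 °C; 2.457 has 4 s.f., so the result keeps min(3, 4) = 3 s.f.
Rounded to 3 significant figures: 2.20 × 10² °C.

2.20 × 10² °C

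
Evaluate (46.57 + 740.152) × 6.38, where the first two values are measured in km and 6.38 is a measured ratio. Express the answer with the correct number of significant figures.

5.02 × 10³ km

46.57 km + 740.152 km = 786.722 km; the sum is limited to 2 decimal places (5 s.f.).
Carrying full precision, 786.722 × 6.38 = 5019.28636 km; 6.38 has 3 s.f., so the result keeps min(5, 3) = 3 s.f.
Rounded to 3 significant figures: 5.02 × 10³ km.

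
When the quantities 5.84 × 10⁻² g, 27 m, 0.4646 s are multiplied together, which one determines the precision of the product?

5.84 × 10⁻² g → 3 s.f.; 27 m → 2 s.f.; 0.4646 s → 4 s.f.
The fewest is 2 significant figures, from 27 m.

27 m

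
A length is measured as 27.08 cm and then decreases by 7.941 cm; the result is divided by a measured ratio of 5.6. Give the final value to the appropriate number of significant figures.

3.4 cm

27.08 cm − 7.941 cm = 19.139 cm; the difference is limited to 2 decimal places (4 s.f.).
Carrying full precision, 19.139 ÷ 5.6 = 3.41767857143… cm; 5.6 has 2 s.f., so the result keeps min(4, 2) = 2 s.f.
Rounded to 2 significant figures: 3.4 cm.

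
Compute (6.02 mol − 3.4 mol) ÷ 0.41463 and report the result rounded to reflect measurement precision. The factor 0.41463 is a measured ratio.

6.02 mol − 3.4 mol = 2.62 mol; the difference is limited to 1 decimal place (2 s.f.).
Carrying full precision, 2.62 ÷ 0.41463 = 6.31888671828… mol; 0.41463 has 5 s.f., so the result keeps min(2, 5) = 2 s.f.
Rounded to 2 significant figures: 6.3 mol.

6.3 mol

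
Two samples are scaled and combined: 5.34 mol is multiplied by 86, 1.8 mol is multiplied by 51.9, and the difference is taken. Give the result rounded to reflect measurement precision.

5.34 × 86 = 459.24 → 4.6 × 10² mol (2 s.f., last digit at the 10^1 place).
1.8 × 51.9 = 93.42 → 93 mol (2 s.f., last digit at the 10^0 place).
Difference: 365.82 mol; keep the coarser place, 10^1.
Result: 3.7 × 10² mol.

3.7 × 10² mol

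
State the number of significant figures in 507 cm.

3

507: zeros between nonzero digits are significant.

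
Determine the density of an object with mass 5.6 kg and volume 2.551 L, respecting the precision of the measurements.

2.2 kg/L

density = 5.6 kg ÷ 2.551 L = 2.19521756174… kg/L.
5.6 has 2 significant figures; 2.551 has 4.
Division/multiplication keeps the fewest: 2 significant figures.
Rounded: 2.2 kg/L.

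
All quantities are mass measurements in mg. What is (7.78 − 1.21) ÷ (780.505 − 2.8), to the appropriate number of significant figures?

8.45 × 10⁻³

7.78 − 1.21 = 6.57, limited to 2 d.p. → 3 s.f.; 780.505 − 2.8 = 777.705, limited to 1 d.p. → 4 s.f.
Carrying full precision, 6.57 ÷ 777.705 = 0.00844793334233…; keep min(3, 4) = 3 s.f.
Rounded to 3 significant figures: 8.45 × 10⁻³.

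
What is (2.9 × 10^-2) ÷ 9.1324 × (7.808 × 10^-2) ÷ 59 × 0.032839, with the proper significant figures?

(2.9 × 10^-2) ÷ 9.1324 × (7.808 × 10^-2) ÷ 59 × 0.032839 = 1.38003718702 × 10^-7…
Multiplication/division keeps the fewest significant figures: 2.9 × 10^-2 → 2 s.f., 9.1324 → 5 s.f., 7.808 × 10^-2 → 4 s.f., 59 → 2 s.f., 0.032839 → 5 s.f.; limit is 2.
Rounded to 2 significant figures: 1.4 × 10^-7.

1.4 × 10^-7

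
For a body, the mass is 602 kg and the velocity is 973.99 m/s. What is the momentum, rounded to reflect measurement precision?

5.86 × 10⁵ kg·m/s

momentum = 602 kg × 973.99 m/s = 586341.98 kg·m/s.
602 has 3 significant figures; 973.99 has 5.
Division/multiplication keeps the fewest: 3 significant figures.
Rounded: 5.86 × 10⁵ kg·m/s.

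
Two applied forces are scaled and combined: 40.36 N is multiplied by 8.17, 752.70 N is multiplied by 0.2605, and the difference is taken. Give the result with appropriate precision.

1.34 × 10² N

40.36 × 8.17 = 329.7412 → 3.30 × 10² N (3 s.f., last digit at the 10^0 place).
752.70 × 0.2605 = 196.07835 → 196.1 N (4 s.f., last digit at the 10^-1 place).
Difference: 133.66285 N; keep the coarser place, 10^0.
Result: 1.34 × 10² N.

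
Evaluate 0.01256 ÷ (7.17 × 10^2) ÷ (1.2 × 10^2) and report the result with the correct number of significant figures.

1.5 × 10^-7

0.01256 ÷ (7.17 × 10^2) ÷ (1.2 × 10^2) = 1.45978614598 × 10^-7…
Multiplication/division keeps the fewest significant figures: 0.01256 → 4 s.f., 7.17 × 10^2 → 3 s.f., 1.2 × 10^2 → 2 s.f.; limit is 2.
Rounded to 2 significant figures: 1.5 × 10^-7.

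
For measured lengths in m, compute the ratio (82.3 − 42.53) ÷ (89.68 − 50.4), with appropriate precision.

1.01

82.3 − 42.53 = 39.77, limited to 1 d.p. → 3 s.f.; 89.68 − 50.4 = 39.28, limited to 1 d.p. → 3 s.f.
Carrying full precision, 39.77 ÷ 39.28 = 1.01247454175…; keep min(3, 3) = 3 s.f.
Rounded to 3 significant figures: 1.01.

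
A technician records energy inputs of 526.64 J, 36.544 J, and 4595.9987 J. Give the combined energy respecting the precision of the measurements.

526.64 J + 36.544 J + 4595.9987 J = 5159.1827 J.
Addition/subtraction keeps the fewest decimal places: 526.64 → 2 decimal places, 36.544 → 3 decimal places, 4595.9987 → 4 decimal places; limit is 2.
Rounded to 2 decimal places: 5159.18 J.

5159.18 J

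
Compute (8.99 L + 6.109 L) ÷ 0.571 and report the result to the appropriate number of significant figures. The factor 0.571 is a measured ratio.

26.4 L

8.99 L + 6.109 L = 15.099 L; the sum is limited to 2 decimal places (4 s.f.).
Carrying full precision, 15.099 ÷ 0.571 = 26.4430823117… L; 0.571 has 3 s.f., so the result keeps min(4, 3) = 3 s.f.
Rounded to 3 significant figures: 26.4 L.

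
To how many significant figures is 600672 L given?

600672: zeros between nonzero digits are significant.

6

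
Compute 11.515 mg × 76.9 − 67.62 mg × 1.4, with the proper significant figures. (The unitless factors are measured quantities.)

791 mg

11.515 × 76.9 = 885.5035 → 886 mg (3 s.f., last digit at the 10^0 place).
67.62 × 1.4 = 94.668 → 95 mg (2 s.f., last digit at the 10^0 place).
Difference: 790.8355 mg; keep the coarser place, 10^0.
Result: 791 mg.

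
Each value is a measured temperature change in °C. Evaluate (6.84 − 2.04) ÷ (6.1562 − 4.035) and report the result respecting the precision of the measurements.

6.84 − 2.04 = 4.80, limited to 2 d.p. → 3 s.f.; 6.1562 − 4.035 = 2.1212, limited to 3 d.p. → 4 s.f.
Carrying full precision, 4.80 ÷ 2.1212 = 2.26287007354…; keep min(3, 4) = 3 s.f.
Rounded to 3 significant figures: 2.26.

2.26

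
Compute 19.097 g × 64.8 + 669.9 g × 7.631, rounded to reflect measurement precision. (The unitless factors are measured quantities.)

19.097 × 64.8 = 1237.4856 → 1.24 × 10^3 g (3 s.f., last digit at the 10^1 place).
669.9 × 7.631 = 5112.0069 → 5112 g (4 s.f., last digit at the 10^0 place).
Sum: 6349.4925 g; keep the coarser place, 10^1.
Result: 6.35 × 10^3 g.

6.35 × 10^3 g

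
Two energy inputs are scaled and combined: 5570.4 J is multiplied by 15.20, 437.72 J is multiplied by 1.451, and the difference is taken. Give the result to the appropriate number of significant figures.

8.403 × 10⁴ J

5570.4 × 15.20 = 84670.08 → 8.467 × 10⁴ J (4 s.f., last digit at the 10^1 place).
437.72 × 1.451 = 635.13172 → 6.351 × 10² J (4 s.f., last digit at the 10^-1 place).
Difference: 84034.94828 J; keep the coarser place, 10^1.
Result: 8.403 × 10⁴ J.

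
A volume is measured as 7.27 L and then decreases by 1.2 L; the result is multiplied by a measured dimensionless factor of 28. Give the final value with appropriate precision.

7.27 L − 1.2 L = 6.07 L; the difference is limited to 1 decimal place (2 s.f.).
Carrying full precision, 6.07 × 28 = 169.96 L; 28 has 2 s.f., so the result keeps min(2, 2) = 2 s.f.
Rounded to 2 significant figures: 1.7 × 10² L.

1.7 × 10² L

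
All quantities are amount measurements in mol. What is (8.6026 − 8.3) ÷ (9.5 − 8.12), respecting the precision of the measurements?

2 × 10⁻¹

8.6026 − 8.3 = 0.3026, limited to 1 d.p. → 1 s.f.; 9.5 − 8.12 = 1.38, limited to 1 d.p. → 2 s.f.
Carrying full precision, 0.3026 ÷ 1.38 = 0.219275362319…; keep min(1, 2) = 1 s.f.
Rounded to 1 significant figure: 2 × 10⁻¹.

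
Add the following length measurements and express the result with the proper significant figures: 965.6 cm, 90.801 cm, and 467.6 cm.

965.6 cm + 90.801 cm + 467.6 cm = 1524.001 cm.
Addition/subtraction keeps the fewest decimal places: 965.6 → 1 decimal place, 90.801 → 3 decimal places, 467.6 → 1 decimal place; limit is 1.
Rounded to 1 decimal place: 1524.0 cm.

1524.0 cm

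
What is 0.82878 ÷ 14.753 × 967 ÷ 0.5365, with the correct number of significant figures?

0.82878 ÷ 14.753 × 967 ÷ 0.5365 = 101.254811049…
Multiplication/division keeps the fewest significant figures: 0.82878 → 5 s.f., 14.753 → 5 s.f., 967 → 3 s.f., 0.5365 → 4 s.f.; limit is 3.
Rounded to 3 significant figures: 101.

101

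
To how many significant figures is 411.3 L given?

411.3: every digit is nonzero and significant.

4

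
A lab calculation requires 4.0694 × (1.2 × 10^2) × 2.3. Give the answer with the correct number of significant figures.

4.0694 × (1.2 × 10^2) × 2.3 = 1123.1544
Multiplication/division keeps the fewest significant figures: 4.0694 → 5 s.f., 1.2 × 10^2 → 2 s.f., 2.3 → 2 s.f.; limit is 2.
Rounded to 2 significant figures: 1.1 × 10^3.

1.1 × 10^3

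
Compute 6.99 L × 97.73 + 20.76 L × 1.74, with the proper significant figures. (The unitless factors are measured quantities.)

6.99 × 97.73 = 683.1327 → 683 L (3 s.f., last digit at the 10^0 place).
20.76 × 1.74 = 36.1224 → 36.1 L (3 s.f., last digit at the 10^-1 place).
Sum: 719.2551 L; keep the coarser place, 10^0.
Result: 719 L.

719 L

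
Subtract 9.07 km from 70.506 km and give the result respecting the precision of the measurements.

61.44 km

70.506 km − 9.07 km = 61.436 km.
Addition/subtraction keeps the fewest decimal places: 70.506 → 3 decimal places, 9.07 → 2 decimal places; limit is 2.
Rounded to 2 decimal places: 61.44 km.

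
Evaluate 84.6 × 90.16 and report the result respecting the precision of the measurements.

7.63 × 10³

84.6 × 90.16 = 7627.536
Multiplication/division keeps the fewest significant figures: 84.6 → 3 s.f., 90.16 → 4 s.f.; limit is 3.
Rounded to 3 significant figures: 7.63 × 10³.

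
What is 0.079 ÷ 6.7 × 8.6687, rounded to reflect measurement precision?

1.0 × 10^-1

0.079 ÷ 6.7 × 8.6687 = 0.102213029851…
Multiplication/division keeps the fewest significant figures: 0.079 → 2 s.f., 6.7 → 2 s.f., 8.6687 → 5 s.f.; limit is 2.
Rounded to 2 significant figures: 1.0 × 10^-1.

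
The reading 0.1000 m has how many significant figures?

0.1000: leading zeros are not significant; trailing zeros after a decimal point are significant.

4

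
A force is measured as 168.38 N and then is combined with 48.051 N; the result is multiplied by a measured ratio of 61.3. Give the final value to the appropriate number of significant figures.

168.38 N + 48.051 N = 216.431 N; the sum is limited to 2 decimal places (5 s.f.).
Carrying full precision, 216.431 × 61.3 = 13267.2203 N; 61.3 has 3 s.f., so the result keeps min(5, 3) = 3 s.f.
Rounded to 3 significant figures: 1.33 × 10^4 N.

1.33 × 10^4 N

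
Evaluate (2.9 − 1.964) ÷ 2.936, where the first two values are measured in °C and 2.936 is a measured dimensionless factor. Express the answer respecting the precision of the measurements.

2.9 °C − 1.964 °C = 0.936 °C; the difference is limited to 1 decimal place (1 s.f.).
Carrying full precision, 0.936 ÷ 2.936 = 0.318801089918… °C; 2.936 has 4 s.f., so the result keeps min(1, 4) = 1 s.f.
Rounded to 1 significant figure: 0.3 °C.

0.3 °C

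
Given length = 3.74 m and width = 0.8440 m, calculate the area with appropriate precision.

area = 3.74 m × 0.8440 m = 3.15656 m².
3.74 has 3 significant figures; 0.8440 has 4.
Division/multiplication keeps the fewest: 3 significant figures.
Rounded: 3.16 m².

3.16 m²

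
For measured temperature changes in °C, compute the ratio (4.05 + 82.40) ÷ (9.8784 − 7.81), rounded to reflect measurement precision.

41.8

4.05 + 82.40 = 86.45, limited to 2 d.p. → 4 s.f.; 9.8784 − 7.81 = 2.0684, limited to 2 d.p. → 3 s.f.
Carrying full precision, 86.45 ÷ 2.0684 = 41.7955907948…; keep min(4, 3) = 3 s.f.
Rounded to 3 significant figures: 41.8.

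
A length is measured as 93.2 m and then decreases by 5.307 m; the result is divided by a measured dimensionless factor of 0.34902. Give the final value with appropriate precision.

93.2 m − 5.307 m = 87.893 m; the difference is limited to 1 decimal place (3 s.f.).
Carrying full precision, 87.893 ÷ 0.34902 = 251.827975474… m; 0.34902 has 5 s.f., so the result keeps min(3, 5) = 3 s.f.
Rounded to 3 significant figures: 252 m.

252 m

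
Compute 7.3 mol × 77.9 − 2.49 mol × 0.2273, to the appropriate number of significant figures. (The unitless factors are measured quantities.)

7.3 × 77.9 = 568.67 → 5.7 × 10² mol (2 s.f., last digit at the 10^1 place).
2.49 × 0.2273 = 0.565977 → 0.566 mol (3 s.f., last digit at the 10^-3 place).
Difference: 568.104023 mol; keep the coarser place, 10^1.
Result: 5.7 × 10² mol.

5.7 × 10² mol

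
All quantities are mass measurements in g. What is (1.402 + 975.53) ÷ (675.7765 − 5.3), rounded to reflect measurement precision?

1.457

1.402 + 975.53 = 976.932, limited to 2 d.p. → 5 s.f.; 675.7765 − 5.3 = 670.4765, limited to 1 d.p. → 4 s.f.
Carrying full precision, 976.932 ÷ 670.4765 = 1.45707120235…; keep min(5, 4) = 4 s.f.
Rounded to 4 significant figures: 1.457.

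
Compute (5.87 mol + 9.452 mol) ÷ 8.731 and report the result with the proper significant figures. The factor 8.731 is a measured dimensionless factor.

1.755 mol

5.87 mol + 9.452 mol = 15.322 mol; the sum is limited to 2 decimal places (4 s.f.).
Carrying full precision, 15.322 ÷ 8.731 = 1.75489634635… mol; 8.731 has 4 s.f., so the result keeps min(4, 4) = 4 s.f.
Rounded to 4 significant figures: 1.755 mol.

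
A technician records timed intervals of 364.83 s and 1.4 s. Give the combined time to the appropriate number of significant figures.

366.2 s

364.83 s + 1.4 s = 366.23 s.
Addition/subtraction keeps the fewest decimal places: 364.83 → 2 decimal places, 1.4 → 1 decimal place; limit is 1.
Rounded to 1 decimal place: 366.2 s.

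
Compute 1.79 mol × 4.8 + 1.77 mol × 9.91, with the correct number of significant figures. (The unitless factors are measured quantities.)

26.1 mol

1.79 × 4.8 = 8.592 → 8.6 mol (2 s.f., last digit at the 10^-1 place).
1.77 × 9.91 = 17.5407 → 17.5 mol (3 s.f., last digit at the 10^-1 place).
Sum: 26.1327 mol; keep the coarser place, 10^-1.
Result: 26.1 mol.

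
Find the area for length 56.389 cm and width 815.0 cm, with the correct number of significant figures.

4.596 × 10^4 cm²

area = 56.389 cm × 815.0 cm = 45957.035 cm².
56.389 has 5 significant figures; 815.0 has 4.
Division/multiplication keeps the fewest: 4 significant figures.
Rounded: 4.596 × 10^4 cm².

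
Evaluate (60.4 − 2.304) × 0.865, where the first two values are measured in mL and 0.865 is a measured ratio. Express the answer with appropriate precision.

50.3 mL

60.4 mL − 2.304 mL = 58.096 mL; the difference is limited to 1 decimal place (3 s.f.).
Carrying full precision, 58.096 × 0.865 = 50.25304 mL; 0.865 has 3 s.f., so the result keeps min(3, 3) = 3 s.f.
Rounded to 3 significant figures: 50.3 mL.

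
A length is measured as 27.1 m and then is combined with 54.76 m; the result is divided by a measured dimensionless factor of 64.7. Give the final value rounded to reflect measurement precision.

1.27 m

27.1 m + 54.76 m = 81.86 m; the sum is limited to 1 decimal place (3 s.f.).
Carrying full precision, 81.86 ÷ 64.7 = 1.26522411128… m; 64.7 has 3 s.f., so the result keeps min(3, 3) = 3 s.f.
Rounded to 3 significant figures: 1.27 m.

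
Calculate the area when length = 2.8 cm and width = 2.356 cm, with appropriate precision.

area = 2.8 cm × 2.356 cm = 6.5968 cm².
2.8 has 2 significant figures; 2.356 has 4.
Division/multiplication keeps the fewest: 2 significant figures.
Rounded: 6.6 cm².

6.6 cm²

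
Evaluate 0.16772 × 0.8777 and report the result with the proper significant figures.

0.16772 × 0.8777 = 0.147207844
Multiplication/division keeps the fewest significant figures: 0.16772 → 5 s.f., 0.8777 → 4 s.f.; limit is 4.
Rounded to 4 significant figures: 1.472 × 10⁻¹.

1.472 × 10⁻¹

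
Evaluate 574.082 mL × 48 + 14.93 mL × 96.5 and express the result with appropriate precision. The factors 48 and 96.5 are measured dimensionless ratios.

574.082 × 48 = 27555.936 → 2.8 × 10^4 mL (2 s.f., last digit at the 10^3 place).
14.93 × 96.5 = 1440.745 → 1.44 × 10^3 mL (3 s.f., last digit at the 10^1 place).
Sum: 28996.681 mL; keep the coarser place, 10^3.
Result: 2.9 × 10^4 mL.

2.9 × 10^4 mL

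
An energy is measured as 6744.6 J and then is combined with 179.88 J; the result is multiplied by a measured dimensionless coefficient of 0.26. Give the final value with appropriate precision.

1.8 × 10^3 J

6744.6 J + 179.88 J = 6924.48 J; the sum is limited to 1 decimal place (5 s.f.).
Carrying full precision, 6924.48 × 0.26 = 1800.3648 J; 0.26 has 2 s.f., so the result keeps min(5, 2) = 2 s.f.
Rounded to 2 significant figures: 1.8 × 10^3 J.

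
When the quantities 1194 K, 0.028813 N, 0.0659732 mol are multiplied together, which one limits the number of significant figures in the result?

1194 K → 4 s.f.; 0.028813 N → 5 s.f.; 0.0659732 mol → 6 s.f.
The fewest is 4 significant figures, from 1194 K.

1194 K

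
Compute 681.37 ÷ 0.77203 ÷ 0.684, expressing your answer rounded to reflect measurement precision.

681.37 ÷ 0.77203 ÷ 0.684 = 1290.30603831…
Multiplication/division keeps the fewest significant figures: 681.37 → 5 s.f., 0.77203 → 5 s.f., 0.684 → 3 s.f.; limit is 3.
Rounded to 3 significant figures: 1.29 × 10^3.

1.29 × 10^3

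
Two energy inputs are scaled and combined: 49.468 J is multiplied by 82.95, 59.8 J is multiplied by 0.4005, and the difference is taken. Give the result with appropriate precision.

49.468 × 82.95 = 4103.3706 → 4.103 × 10^3 J (4 s.f., last digit at the 10^0 place).
59.8 × 0.4005 = 23.9499 → 23.9 J (3 s.f., last digit at the 10^-1 place).
Difference: 4079.4207 J; keep the coarser place, 10^0.
Result: 4079 J.

4079 J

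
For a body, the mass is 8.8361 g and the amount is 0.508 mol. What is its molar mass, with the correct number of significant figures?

molar mass = 8.8361 g ÷ 0.508 mol = 17.3938976378… g/mol.
8.8361 has 5 significant figures; 0.508 has 3.
Division/multiplication keeps the fewest: 3 significant figures.
Rounded: 17.4 g/mol.

17.4 g/mol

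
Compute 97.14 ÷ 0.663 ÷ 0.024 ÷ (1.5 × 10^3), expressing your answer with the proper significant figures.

97.14 ÷ 0.663 ÷ 0.024 ÷ (1.5 × 10^3) = 4.069884364…
Multiplication/division keeps the fewest significant figures: 97.14 → 4 s.f., 0.663 → 3 s.f., 0.024 → 2 s.f., 1.5 × 10^3 → 2 s.f.; limit is 2.
Rounded to 2 significant figures: 4.1.

4.1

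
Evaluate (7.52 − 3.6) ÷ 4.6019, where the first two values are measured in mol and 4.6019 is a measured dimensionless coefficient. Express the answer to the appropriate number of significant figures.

0.85 mol

7.52 mol − 3.6 mol = 3.92 mol; the difference is limited to 1 decimal place (2 s.f.).
Carrying full precision, 3.92 ÷ 4.6019 = 0.851822073491… mol; 4.6019 has 5 s.f., so the result keeps min(2, 5) = 2 s.f.
Rounded to 2 significant figures: 0.85 mol.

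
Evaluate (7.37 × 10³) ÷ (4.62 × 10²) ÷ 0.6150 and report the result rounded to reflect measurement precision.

(7.37 × 10³) ÷ (4.62 × 10²) ÷ 0.6150 = 25.9388308169…
Multiplication/division keeps the fewest significant figures: 7.37 × 10³ → 3 s.f., 4.62 × 10² → 3 s.f., 0.6150 → 4 s.f.; limit is 3.
Rounded to 3 significant figures: 25.9.

25.9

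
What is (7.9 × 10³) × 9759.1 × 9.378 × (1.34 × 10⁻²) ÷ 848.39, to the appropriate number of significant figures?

(7.9 × 10³) × 9759.1 × 9.378 × (1.34 × 10⁻²) ÷ 848.39 = 11419.7433978…
Multiplication/division keeps the fewest significant figures: 7.9 × 10³ → 2 s.f., 9759.1 → 5 s.f., 9.378 → 4 s.f., 1.34 × 10⁻² → 3 s.f., 848.39 → 5 s.f.; limit is 2.
Rounded to 2 significant figures: 1.1 × 10⁴.

1.1 × 10⁴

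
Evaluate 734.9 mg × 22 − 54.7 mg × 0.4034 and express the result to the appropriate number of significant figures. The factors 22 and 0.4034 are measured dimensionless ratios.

734.9 × 22 = 16167.8 → 1.6 × 10⁴ mg (2 s.f., last digit at the 10^3 place).
54.7 × 0.4034 = 22.06598 → 22.1 mg (3 s.f., last digit at the 10^-1 place).
Difference: 16145.73402 mg; keep the coarser place, 10^3.
Result: 1.6 × 10⁴ mg.

1.6 × 10⁴ mg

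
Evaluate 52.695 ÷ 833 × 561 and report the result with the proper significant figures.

52.695 ÷ 833 × 561 = 35.4884693878…
Multiplication/division keeps the fewest significant figures: 52.695 → 5 s.f., 833 → 3 s.f., 561 → 3 s.f.; limit is 3.
Rounded to 3 significant figures: 35.5.

35.5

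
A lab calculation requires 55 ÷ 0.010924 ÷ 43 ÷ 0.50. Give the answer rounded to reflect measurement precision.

2.3 × 10²

55 ÷ 0.010924 ÷ 43 ÷ 0.50 = 234.176083384…
Multiplication/division keeps the fewest significant figures: 55 → 2 s.f., 0.010924 → 5 s.f., 43 → 2 s.f., 0.50 → 2 s.f.; limit is 2.
Rounded to 2 significant figures: 2.3 × 10².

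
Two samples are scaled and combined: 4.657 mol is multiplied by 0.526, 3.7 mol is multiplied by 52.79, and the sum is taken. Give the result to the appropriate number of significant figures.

2.0 × 10^2 mol

4.657 × 0.526 = 2.449582 → 2.45 mol (3 s.f., last digit at the 10^-2 place).
3.7 × 52.79 = 195.323 → 2.0 × 10^2 mol (2 s.f., last digit at the 10^1 place).
Sum: 197.772582 mol; keep the coarser place, 10^1.
Result: 2.0 × 10^2 mol.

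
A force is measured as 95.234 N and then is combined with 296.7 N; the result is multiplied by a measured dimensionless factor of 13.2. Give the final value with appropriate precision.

95.234 N + 296.7 N = 391.934 N; the sum is limited to 1 decimal place (4 s.f.).
Carrying full precision, 391.934 × 13.2 = 5173.5288 N; 13.2 has 3 s.f., so the result keeps min(4, 3) = 3 s.f.
Rounded to 3 significant figures: 5.17 × 10^3 N.

5.17 × 10^3 N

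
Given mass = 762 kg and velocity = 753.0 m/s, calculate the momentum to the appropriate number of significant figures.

momentum = 762 kg × 753.0 m/s = 573786 kg·m/s.
762 has 3 significant figures; 753.0 has 4.
Division/multiplication keeps the fewest: 3 significant figures.
Rounded: 5.74 × 10^5 kg·m/s.

5.74 × 10^5 kg·m/s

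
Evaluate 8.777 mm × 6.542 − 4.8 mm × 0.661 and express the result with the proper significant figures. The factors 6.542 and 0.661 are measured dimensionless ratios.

8.777 × 6.542 = 57.419134 → 57.42 mm (4 s.f., last digit at the 10^-2 place).
4.8 × 0.661 = 3.1728 → 3.2 mm (2 s.f., last digit at the 10^-1 place).
Difference: 54.246334 mm; keep the coarser place, 10^-1.
Result: 54.2 mm.

54.2 mm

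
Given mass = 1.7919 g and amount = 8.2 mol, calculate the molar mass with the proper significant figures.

molar mass = 1.7919 g ÷ 8.2 mol = 0.218524390244… g/mol.
1.7919 has 5 significant figures; 8.2 has 2.
Division/multiplication keeps the fewest: 2 significant figures.
Rounded: 2.2 × 10⁻¹ g/mol.

2.2 × 10⁻¹ g/mol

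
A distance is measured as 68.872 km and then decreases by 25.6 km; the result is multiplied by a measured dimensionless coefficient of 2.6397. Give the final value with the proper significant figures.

68.872 km − 25.6 km = 43.272 km; the difference is limited to 1 decimal place (3 s.f.).
Carrying full precision, 43.272 × 2.6397 = 114.2250984 km; 2.6397 has 5 s.f., so the result keeps min(3, 5) = 3 s.f.
Rounded to 3 significant figures: 1.14 × 10^2 km.

1.14 × 10^2 km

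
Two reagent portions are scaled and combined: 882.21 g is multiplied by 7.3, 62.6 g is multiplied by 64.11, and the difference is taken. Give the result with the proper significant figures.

882.21 × 7.3 = 6440.133 → 6.4 × 10³ g (2 s.f., last digit at the 10^2 place).
62.6 × 64.11 = 4013.286 → 4.01 × 10³ g (3 s.f., last digit at the 10^1 place).
Difference: 2426.847 g; keep the coarser place, 10^2.
Result: 2.4 × 10³ g.

2.4 × 10³ g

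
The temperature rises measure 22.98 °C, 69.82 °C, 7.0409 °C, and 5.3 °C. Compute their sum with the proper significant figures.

22.98 °C + 69.82 °C + 7.0409 °C + 5.3 °C = 105.1409 °C.
Addition/subtraction keeps the fewest decimal places: 22.98 → 2 decimal places, 69.82 → 2 decimal places, 7.0409 → 4 decimal places, 5.3 → 1 decimal place; limit is 1.
Rounded to 1 decimal place: 105.1 °C.

105.1 °C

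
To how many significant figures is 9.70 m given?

3

9.70: trailing zeros after a decimal point are significant.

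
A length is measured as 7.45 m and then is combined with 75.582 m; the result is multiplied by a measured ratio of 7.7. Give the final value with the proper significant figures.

7.45 m + 75.582 m = 83.032 m; the sum is limited to 2 decimal places (4 s.f.).
Carrying full precision, 83.032 × 7.7 = 639.3464 m; 7.7 has 2 s.f., so the result keeps min(4, 2) = 2 s.f.
Rounded to 2 significant figures: 6.4 × 10² m.

6.4 × 10² m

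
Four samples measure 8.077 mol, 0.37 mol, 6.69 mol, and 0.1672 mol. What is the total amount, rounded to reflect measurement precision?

15.30 mol

8.077 mol + 0.37 mol + 6.69 mol + 0.1672 mol = 15.3042 mol.
Addition/subtraction keeps the fewest decimal places: 8.077 → 3 decimal places, 0.37 → 2 decimal places, 6.69 → 2 decimal places, 0.1672 → 4 decimal places; limit is 2.
Rounded to 2 decimal places: 15.30 mol.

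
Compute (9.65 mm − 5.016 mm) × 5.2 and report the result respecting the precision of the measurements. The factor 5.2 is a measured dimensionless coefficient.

9.65 mm − 5.016 mm = 4.634 mm; the difference is limited to 2 decimal places (3 s.f.).
Carrying full precision, 4.634 × 5.2 = 24.0968 mm; 5.2 has 2 s.f., so the result keeps min(3, 2) = 2 s.f.
Rounded to 2 significant figures: 24 mm.

24 mm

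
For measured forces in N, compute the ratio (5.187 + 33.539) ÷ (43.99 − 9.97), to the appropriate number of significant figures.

1.138

5.187 + 33.539 = 38.726, limited to 3 d.p. → 5 s.f.; 43.99 − 9.97 = 34.02, limited to 2 d.p. → 4 s.f.
Carrying full precision, 38.726 ÷ 34.02 = 1.13833039389…; keep min(5, 4) = 4 s.f.
Rounded to 4 significant figures: 1.138.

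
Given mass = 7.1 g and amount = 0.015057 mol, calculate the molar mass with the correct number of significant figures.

4.7 × 10^2 g/mol

molar mass = 7.1 g ÷ 0.015057 mol = 471.541475726… g/mol.
7.1 has 2 significant figures; 0.015057 has 5.
Division/multiplication keeps the fewest: 2 significant figures.
Rounded: 4.7 × 10^2 g/mol.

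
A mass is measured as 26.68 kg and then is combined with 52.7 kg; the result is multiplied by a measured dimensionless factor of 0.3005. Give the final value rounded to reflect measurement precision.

26.68 kg + 52.7 kg = 79.38 kg; the sum is limited to 1 decimal place (3 s.f.).
Carrying full precision, 79.38 × 0.3005 = 23.85369 kg; 0.3005 has 4 s.f., so the result keeps min(3, 4) = 3 s.f.
Rounded to 3 significant figures: 23.9 kg.

23.9 kg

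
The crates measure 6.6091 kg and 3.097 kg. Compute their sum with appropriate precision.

9.706 kg

6.6091 kg + 3.097 kg = 9.7061 kg.
Addition/subtraction keeps the fewest decimal places: 6.6091 → 4 decimal places, 3.097 → 3 decimal places; limit is 3.
Rounded to 3 decimal places: 9.706 kg.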